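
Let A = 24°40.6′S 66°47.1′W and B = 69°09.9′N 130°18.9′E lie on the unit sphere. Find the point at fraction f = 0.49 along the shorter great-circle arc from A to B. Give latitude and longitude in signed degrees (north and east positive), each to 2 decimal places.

40.48°, -76.89°

The central angle between A and B is δ = 2.3449 rad.
With f = 0.49, the slerp weights are sin((1−f)δ)/sin δ = 1.3014 and sin(fδ)/sin δ = 1.2760.
Weighted sum of the unit vectors: (1.3014)·(0.3582,-0.8351,-0.4175) + (1.2760)·(-0.2301,0.2712,0.9346) = (0.1725, -0.7408, 0.6492).
Converting back: φ = atan2(z, √(x²+y²)) = 40.48°, λ = atan2(y, x) = -76.89°.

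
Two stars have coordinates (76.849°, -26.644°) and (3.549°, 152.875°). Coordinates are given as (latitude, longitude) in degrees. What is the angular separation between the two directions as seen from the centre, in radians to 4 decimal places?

1.7384 rad

With latitudes φ₁ = 76.849°, φ₂ = 3.549° and longitude difference Δλ = 179.519°:
cos c = sin φ₁ sin φ₂ + cos φ₁ cos φ₂ cos Δλ = (0.9738)(0.0619) + (0.2275)(0.9981)(-1.0000) = -0.16680,
so c = arccos(-0.16680) = 1.73837 rad.
So the angular separation is 1.7384 rad.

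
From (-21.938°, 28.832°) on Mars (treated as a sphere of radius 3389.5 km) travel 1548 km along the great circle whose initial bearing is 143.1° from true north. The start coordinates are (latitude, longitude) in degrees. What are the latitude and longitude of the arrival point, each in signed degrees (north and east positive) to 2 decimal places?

Angular distance δ = d/R = 1548/3389.5 = 0.45670 rad; initial bearing θ = 2.4976 rad.
sin φ₂ = sin φ₁ cos δ + cos φ₁ sin δ cos θ = (-0.3736)(0.8975) + (0.9276)(0.4410)(-0.7997) = -0.6624, so φ₂ = -41.49°.
Δλ = atan2(sin θ sin δ cos φ₁, cos δ − sin φ₁ sin φ₂) = atan2(0.2456, 0.6500) = 20.699°.
λ₂ = 28.832° + 20.699° = 49.53°.

-41.49°, 49.53°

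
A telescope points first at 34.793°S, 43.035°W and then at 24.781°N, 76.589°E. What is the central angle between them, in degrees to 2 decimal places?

With latitudes φ₁ = -34.793°, φ₂ = 24.781° and longitude difference Δλ = 119.624°:
Haversine: a = sin²(Δφ/2) + cos φ₁ cos φ₂ sin²(Δλ/2) = 0.2468 + (0.8212)(0.9079)(0.7472) = 0.80386.
Central angle c = 2·arcsin(√a) = 2.22399 rad.
So the angular separation is 127.43°.

127.43°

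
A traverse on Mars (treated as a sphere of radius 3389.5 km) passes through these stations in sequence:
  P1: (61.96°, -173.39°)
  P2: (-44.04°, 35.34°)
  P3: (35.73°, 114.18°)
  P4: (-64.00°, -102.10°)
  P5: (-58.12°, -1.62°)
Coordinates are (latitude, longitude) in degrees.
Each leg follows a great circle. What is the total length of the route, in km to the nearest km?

Leg P1→P2: central angle 2.7138 rad, distance 9198.4 km.
Leg P2→P3: central angle 1.8682 rad, distance 6332.1 km.
Leg P3→P4: central angle 2.5179 rad, distance 8534.5 km.
Leg P4→P5: central angle 0.7654 rad, distance 2594.3 km.
Total: 9198.4 + 6332.1 + 8534.5 + 2594.3 ≈ 26659 km.

26659 km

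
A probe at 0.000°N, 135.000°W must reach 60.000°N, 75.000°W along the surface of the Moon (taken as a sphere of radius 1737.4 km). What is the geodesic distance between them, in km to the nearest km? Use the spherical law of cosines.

With latitudes φ₁ = 0.000°, φ₂ = 60.000° and longitude difference Δλ = 60.000°:
cos c = sin φ₁ sin φ₂ + cos φ₁ cos φ₂ cos Δλ = (0.0000)(0.8660) + (1.0000)(0.5000)(0.5000) = 0.25000,
so c = arccos(0.25000) = 1.31812 rad.
Distance = R·c = 1737.4 × 1.3181 ≈ 2290 km.

2290 km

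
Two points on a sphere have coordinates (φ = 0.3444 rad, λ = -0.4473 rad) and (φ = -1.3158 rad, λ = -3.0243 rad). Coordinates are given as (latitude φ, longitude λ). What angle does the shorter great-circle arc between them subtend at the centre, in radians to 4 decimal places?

2.1262 rad

Let φ₁ = 0.3444 rad, φ₂ = -1.3158 rad, and Δλ = -2.5770 rad.
cos c = sin φ₁ sin φ₂ + cos φ₁ cos φ₂ cos Δλ = (0.3376)(-0.9677) + (0.9413)(0.2522)(-0.8448) = -0.52730,
so c = arccos(-0.52730) = 2.12621 rad.
So the angular separation is 2.1262 rad.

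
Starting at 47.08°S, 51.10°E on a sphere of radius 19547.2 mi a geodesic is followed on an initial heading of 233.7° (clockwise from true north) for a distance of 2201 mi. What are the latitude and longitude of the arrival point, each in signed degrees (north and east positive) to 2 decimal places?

-50.62°, 42.89°

Angular distance δ = d/R = 2201/19547.2 = 0.11260 rad; initial bearing θ = 4.0788 rad.
sin φ₂ = sin φ₁ cos δ + cos φ₁ sin δ cos θ = (-0.7323)(0.9937) + (0.6810)(0.1124)(-0.5920) = -0.7730, so φ₂ = -50.62°.
Δλ = atan2(sin θ sin δ cos φ₁, cos δ − sin φ₁ sin φ₂) = atan2(-0.0617, 0.4276) = -8.206°.
λ₂ = 51.100° − 8.206° = 42.89°.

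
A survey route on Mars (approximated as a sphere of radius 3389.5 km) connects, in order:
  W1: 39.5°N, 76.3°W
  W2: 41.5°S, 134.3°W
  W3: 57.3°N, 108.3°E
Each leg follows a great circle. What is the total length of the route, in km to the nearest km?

13883 km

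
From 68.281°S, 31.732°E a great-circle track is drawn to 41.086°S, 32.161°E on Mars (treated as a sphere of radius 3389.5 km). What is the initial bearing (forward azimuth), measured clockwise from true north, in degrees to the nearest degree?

Δλ = 0.429° = 0.0075 rad.
y = sin Δλ · cos φ₂ = (0.0075)(0.7537) = 0.0056
x = cos φ₁ sin φ₂ − sin φ₁ cos φ₂ cos Δλ = (0.3701)(-0.6572) − (-0.9290)(0.7537)(1.0000) = 0.4570
θ = atan2(y, x) = 0.71°, so the bearing is 1°.

1°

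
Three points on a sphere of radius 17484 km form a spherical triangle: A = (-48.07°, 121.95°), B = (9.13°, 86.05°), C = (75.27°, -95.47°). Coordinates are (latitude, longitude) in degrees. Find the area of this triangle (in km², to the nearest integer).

431258692 km²

Side lengths (central angles): a = 1.6684, b = 2.5953, c = 1.1413 rad; semiperimeter s = 2.7025.
By l'Huilier's theorem, tan(E/4) = √[tan(s/2) tan((s−a)/2) tan((s−b)/2) tan((s−c)/2)], giving spherical excess E = 1.4108 rad.
Area = E·R² = 1.4108 × (17484)² ≈ 431258692 km².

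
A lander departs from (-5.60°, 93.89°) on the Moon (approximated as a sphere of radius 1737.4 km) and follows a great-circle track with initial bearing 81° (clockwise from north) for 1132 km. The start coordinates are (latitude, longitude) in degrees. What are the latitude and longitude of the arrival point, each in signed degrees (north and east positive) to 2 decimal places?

0.96°, 130.69°

Angular distance δ = d/R = 1132/1737.4 = 0.65155 rad; initial bearing θ = 1.4137 rad.
sin φ₂ = sin φ₁ cos δ + cos φ₁ sin δ cos θ = (-0.0976)(0.7951) + (0.9952)(0.6064)(0.1564) = 0.0168, so φ₂ = 0.96°.
Δλ = atan2(sin θ sin δ cos φ₁, cos δ − sin φ₁ sin φ₂) = atan2(0.5961, 0.7968) = 36.801°.
λ₂ = 93.890° + 36.801° = 130.69°.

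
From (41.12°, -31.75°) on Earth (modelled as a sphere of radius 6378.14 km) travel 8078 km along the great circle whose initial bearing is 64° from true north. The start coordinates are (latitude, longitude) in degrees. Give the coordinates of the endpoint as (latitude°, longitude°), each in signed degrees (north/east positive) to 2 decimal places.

Angular distance δ = d/R = 8078/6378.14 = 1.26651 rad; initial bearing θ = 1.1170 rad.
sin φ₂ = sin φ₁ cos δ + cos φ₁ sin δ cos θ = (0.6576)(0.2996) + (0.7533)(0.9541)(0.4384) = 0.5121, so φ₂ = 30.80°.
Δλ = atan2(sin θ sin δ cos φ₁, cos δ − sin φ₁ sin φ₂) = atan2(0.6460, -0.0372) = 93.293°.
λ₂ = -31.750° + 93.293° = 61.54°.

30.80°, 61.54°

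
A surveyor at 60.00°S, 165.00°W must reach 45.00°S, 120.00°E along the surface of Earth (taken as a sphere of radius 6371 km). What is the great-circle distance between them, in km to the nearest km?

Let φ₁ = -1.0472 rad, φ₂ = -0.7854 rad, and Δλ = -1.3090 rad.
cos c = sin φ₁ sin φ₂ + cos φ₁ cos φ₂ cos Δλ = (-0.8660)(-0.7071) + (0.5000)(0.7071)(0.2588) = 0.70388,
so c = arccos(0.70388) = 0.78995 rad.
Distance = R·c = 6371 × 0.7900 ≈ 5033 km.

5033 km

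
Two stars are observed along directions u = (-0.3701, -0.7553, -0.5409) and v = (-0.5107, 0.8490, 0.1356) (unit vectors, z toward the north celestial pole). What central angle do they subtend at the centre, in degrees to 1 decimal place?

u·v = -0.5256; |u| = 1.0000, |v| = 1.0000.
cos θ = (u·v)/(|u||v|) = -0.5256, so θ = 121.7°.

121.7°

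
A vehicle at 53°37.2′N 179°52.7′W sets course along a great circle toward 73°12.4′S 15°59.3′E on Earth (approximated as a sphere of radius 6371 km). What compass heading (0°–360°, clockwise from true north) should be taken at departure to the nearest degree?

193°

Δλ = -164.133° = -2.8647 rad.
y = sin Δλ · cos φ₂ = (-0.2734)(0.2889) = -0.0790
x = cos φ₁ sin φ₂ − sin φ₁ cos φ₂ cos Δλ = (0.5931)(-0.9574) − (0.8051)(0.2889)(-0.9619) = -0.3441
θ = atan2(y, x) = -167.07°; adding 360° gives 193°.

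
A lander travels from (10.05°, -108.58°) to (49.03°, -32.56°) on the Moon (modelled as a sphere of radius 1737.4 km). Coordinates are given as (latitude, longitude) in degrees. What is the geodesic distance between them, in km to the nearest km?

With latitudes φ₁ = 10.050°, φ₂ = 49.030° and longitude difference Δλ = 76.020°:
cos c = sin φ₁ sin φ₂ + cos φ₁ cos φ₂ cos Δλ = (0.1745)(0.7551) + (0.9847)(0.6557)(0.2416) = 0.28773,
so c = arccos(0.28773) = 1.27894 rad.
Distance = R·c = 1737.4 × 1.2789 ≈ 2222 km.

2222 km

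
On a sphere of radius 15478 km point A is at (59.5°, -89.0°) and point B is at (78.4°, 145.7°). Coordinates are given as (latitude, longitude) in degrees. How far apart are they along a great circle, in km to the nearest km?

10339 km

With latitudes φ₁ = 59.500°, φ₂ = 78.400° and longitude difference Δλ = -125.300°:
cos c = sin φ₁ sin φ₂ + cos φ₁ cos φ₂ cos Δλ = (0.8616)(0.9796) + (0.5075)(0.2011)(-0.5779) = 0.78506,
so c = arccos(0.78506) = 0.66801 rad.
Distance = R·c = 15478 × 0.6680 ≈ 10339 km.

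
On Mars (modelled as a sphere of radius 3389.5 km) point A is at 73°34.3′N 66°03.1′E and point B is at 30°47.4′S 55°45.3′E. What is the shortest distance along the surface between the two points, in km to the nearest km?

6188 km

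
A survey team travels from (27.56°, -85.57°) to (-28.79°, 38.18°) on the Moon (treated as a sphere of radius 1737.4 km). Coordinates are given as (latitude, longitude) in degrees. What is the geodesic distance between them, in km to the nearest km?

3969 km

With latitudes φ₁ = 27.560°, φ₂ = -28.790° and longitude difference Δλ = 123.750°:
cos c = sin φ₁ sin φ₂ + cos φ₁ cos φ₂ cos Δλ = (0.4627)(-0.4816) + (0.8865)(0.8764)(-0.5556) = -0.65447,
so c = arccos(-0.65447) = 2.28428 rad.
Distance = R·c = 1737.4 × 2.2843 ≈ 3969 km.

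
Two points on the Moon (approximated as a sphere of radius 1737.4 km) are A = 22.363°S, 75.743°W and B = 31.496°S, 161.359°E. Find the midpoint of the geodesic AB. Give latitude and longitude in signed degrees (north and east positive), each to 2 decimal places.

-46.67°, -132.93°

Central angle δ = 1.8024 rad. Interpolating on the sphere with fraction f = 0.5:
P = [sin((1−f)δ)·A + sin(fδ)·B] / sin δ = 0.8056·A + 0.8056·B in Cartesian coordinates,
giving P = (-0.4674, -0.5025, -0.7274), i.e. latitude -46.67°, longitude -132.93°.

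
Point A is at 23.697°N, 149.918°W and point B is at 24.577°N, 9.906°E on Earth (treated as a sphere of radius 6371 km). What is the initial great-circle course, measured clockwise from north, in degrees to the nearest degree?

Δλ = 159.824° = 2.7895 rad.
y = sin Δλ · cos φ₂ = (0.3449)(0.9094) = 0.3137
x = cos φ₁ sin φ₂ − sin φ₁ cos φ₂ cos Δλ = (0.9157)(0.4159) − (0.4019)(0.9094)(-0.9386) = 0.7239
θ = atan2(y, x) = 23.43°, so the bearing is 23°.

23°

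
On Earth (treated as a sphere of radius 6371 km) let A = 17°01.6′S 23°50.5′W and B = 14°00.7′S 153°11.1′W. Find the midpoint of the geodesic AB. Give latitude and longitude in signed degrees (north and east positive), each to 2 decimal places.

The central angle between A and B is δ = 2.1144 rad.
With f = 0.5, the slerp weights are sin((1−f)δ)/sin δ = 1.0177 and sin(fδ)/sin δ = 1.0177.
Weighted sum of the unit vectors: (1.0177)·(0.8746,-0.3865,-0.2928) + (1.0177)·(-0.8659,-0.4377,-0.2421) = (0.0088, -0.8388, -0.5444).
Converting back: φ = atan2(z, √(x²+y²)) = -32.98°, λ = atan2(y, x) = -89.40°.

-32.98°, -89.40°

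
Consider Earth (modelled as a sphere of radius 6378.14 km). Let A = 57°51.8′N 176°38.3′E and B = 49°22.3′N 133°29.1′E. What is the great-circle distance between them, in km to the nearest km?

2944 km

In radians: φ₁ = 1.0099, φ₂ = 0.8617, Δλ = -43.153° = -0.7532 rad.
Haversine: a = sin²(Δφ/2) + cos φ₁ cos φ₂ sin²(Δλ/2) = 0.0055 + (0.5319)(0.6511)(0.1352) = 0.05232.
Central angle c = 2·arcsin(√a) = 0.46157 rad.
Distance = R·c = 6378.14 × 0.4616 ≈ 2944 km.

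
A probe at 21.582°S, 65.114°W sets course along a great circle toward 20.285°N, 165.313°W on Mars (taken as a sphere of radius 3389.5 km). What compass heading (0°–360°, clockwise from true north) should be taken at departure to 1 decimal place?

285.8°

Δλ = -100.199° = -1.7488 rad.
y = sin Δλ · cos φ₂ = (-0.9842)(0.9380) = -0.9232
x = cos φ₁ sin φ₂ − sin φ₁ cos φ₂ cos Δλ = (0.9299)(0.3467) − (-0.3678)(0.9380)(-0.1771) = 0.2613
θ = atan2(y, x) = -74.20°; adding 360° gives 285.8°.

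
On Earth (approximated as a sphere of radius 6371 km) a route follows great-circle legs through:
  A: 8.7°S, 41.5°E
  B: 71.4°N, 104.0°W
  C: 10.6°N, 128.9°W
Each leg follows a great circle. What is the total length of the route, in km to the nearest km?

Leg A→B: central angle 1.9858 rad, distance 12651.6 km.
Leg B→C: central angle 1.0942 rad, distance 6971.4 km.
Total: 12651.6 + 6971.4 ≈ 19623 km.

19623 km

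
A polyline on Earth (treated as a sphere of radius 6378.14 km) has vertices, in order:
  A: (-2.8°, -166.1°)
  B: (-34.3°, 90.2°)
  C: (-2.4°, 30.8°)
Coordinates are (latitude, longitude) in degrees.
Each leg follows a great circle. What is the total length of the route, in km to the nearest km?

Leg A→B: central angle 1.7395 rad, distance 11094.7 km.
Leg B→C: central angle 1.1110 rad, distance 7086.2 km.
Total: 11094.7 + 7086.2 ≈ 18181 km.

18181 km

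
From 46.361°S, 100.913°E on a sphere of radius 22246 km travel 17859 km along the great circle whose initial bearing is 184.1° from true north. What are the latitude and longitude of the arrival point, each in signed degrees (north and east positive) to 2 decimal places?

-86.27°, -26.83°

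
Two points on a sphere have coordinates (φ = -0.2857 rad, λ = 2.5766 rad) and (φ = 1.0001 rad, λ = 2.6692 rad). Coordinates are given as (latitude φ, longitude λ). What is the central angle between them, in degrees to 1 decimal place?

73.8°

In radians: φ₁ = -0.2857, φ₂ = 1.0001, Δλ = 5.306° = 0.0926 rad.
cos c = sin φ₁ sin φ₂ + cos φ₁ cos φ₂ cos Δλ = (-0.2818)(0.8415) + (0.9595)(0.5402)(0.9957) = 0.27893,
so c = arccos(0.27893) = 1.28811 rad.
So the angular separation is 73.8°.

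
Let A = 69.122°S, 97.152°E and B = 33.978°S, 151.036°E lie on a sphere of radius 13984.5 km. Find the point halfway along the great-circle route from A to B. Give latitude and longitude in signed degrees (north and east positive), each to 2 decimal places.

The central angle between A and B is δ = 0.8005 rad.
With f = 0.5, the slerp weights are sin((1−f)δ)/sin δ = 0.5429 and sin(fδ)/sin δ = 0.5429.
Weighted sum of the unit vectors: (0.5429)·(-0.0444,0.3536,-0.9343) + (0.5429)·(-0.7255,0.4016,-0.5589) = (-0.4180, 0.4100, -0.8107).
Converting back: φ = atan2(z, √(x²+y²)) = -54.16°, λ = atan2(y, x) = 135.55°.

-54.16°, 135.55°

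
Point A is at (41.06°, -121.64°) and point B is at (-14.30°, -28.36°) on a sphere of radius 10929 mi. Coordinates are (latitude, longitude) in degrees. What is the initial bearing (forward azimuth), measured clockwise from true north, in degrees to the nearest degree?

99°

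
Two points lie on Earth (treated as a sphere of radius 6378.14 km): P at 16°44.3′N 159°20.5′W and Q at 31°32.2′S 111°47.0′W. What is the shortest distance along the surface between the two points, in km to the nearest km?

7393 km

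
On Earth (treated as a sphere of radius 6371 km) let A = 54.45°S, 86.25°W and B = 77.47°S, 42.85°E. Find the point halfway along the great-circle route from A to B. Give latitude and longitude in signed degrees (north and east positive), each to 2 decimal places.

-75.12°, -65.51°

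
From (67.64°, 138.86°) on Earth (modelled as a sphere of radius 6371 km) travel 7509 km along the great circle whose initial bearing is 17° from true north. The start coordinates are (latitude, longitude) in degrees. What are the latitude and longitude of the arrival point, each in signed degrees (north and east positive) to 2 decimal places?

Angular distance δ = d/R = 7509/6371 = 1.17862 rad; initial bearing θ = 0.2967 rad.
sin φ₂ = sin φ₁ cos δ + cos φ₁ sin δ cos θ = (0.9248)(0.3822) + (0.3804)(0.9241)(0.9563) = 0.6896, so φ₂ = 43.60°.
Δλ = atan2(sin θ sin δ cos φ₁, cos δ − sin φ₁ sin φ₂) = atan2(0.1028, -0.2556) = 158.093°.
λ₂ = 138.860° + 158.093° = 296.95° → -63.05° after wrapping to (−180°, 180°].

43.60°, -63.05°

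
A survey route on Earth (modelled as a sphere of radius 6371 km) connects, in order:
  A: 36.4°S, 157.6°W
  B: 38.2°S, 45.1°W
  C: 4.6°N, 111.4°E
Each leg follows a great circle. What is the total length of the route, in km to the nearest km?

24796 km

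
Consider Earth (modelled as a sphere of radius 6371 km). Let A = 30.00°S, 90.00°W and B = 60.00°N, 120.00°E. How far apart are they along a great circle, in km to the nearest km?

In radians: φ₁ = -0.5236, φ₂ = 1.0472, Δλ = -150.000° = -2.6180 rad.
cos c = sin φ₁ sin φ₂ + cos φ₁ cos φ₂ cos Δλ = (-0.5000)(0.8660) + (0.8660)(0.5000)(-0.8660) = -0.80801,
so c = arccos(-0.80801) = 2.51157 rad.
Distance = R·c = 6371 × 2.5116 ≈ 16001 km.

16001 km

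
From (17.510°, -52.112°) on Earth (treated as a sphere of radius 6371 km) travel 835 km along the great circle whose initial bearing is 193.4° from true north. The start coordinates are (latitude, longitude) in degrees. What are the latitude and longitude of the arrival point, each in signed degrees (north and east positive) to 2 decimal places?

10.20°, -53.88°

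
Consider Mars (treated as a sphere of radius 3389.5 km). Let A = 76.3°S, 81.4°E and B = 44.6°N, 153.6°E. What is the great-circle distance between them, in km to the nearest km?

In radians: φ₁ = -1.3317, φ₂ = 0.7784, Δλ = 72.200° = 1.2601 rad.
Haversine: a = sin²(Δφ/2) + cos φ₁ cos φ₂ sin²(Δλ/2) = 0.7568 + (0.2368)(0.7120)(0.3472) = 0.81531.
Central angle c = 2·arcsin(√a) = 2.25315 rad.
Distance = R·c = 3389.5 × 2.2532 ≈ 7637 km.

7637 km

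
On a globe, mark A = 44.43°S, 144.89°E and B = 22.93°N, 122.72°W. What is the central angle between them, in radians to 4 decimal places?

1.8757 rad

With latitudes φ₁ = -44.430°, φ₂ = 22.930° and longitude difference Δλ = 92.390°:
Haversine: a = sin²(Δφ/2) + cos φ₁ cos φ₂ sin²(Δλ/2) = 0.3075 + (0.7141)(0.9210)(0.5209) = 0.65008.
Central angle c = 2·arcsin(√a) = 1.87566 rad.
So the angular separation is 1.8757 rad.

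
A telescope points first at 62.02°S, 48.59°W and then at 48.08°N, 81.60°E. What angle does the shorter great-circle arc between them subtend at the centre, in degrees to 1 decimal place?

Let φ₁ = -1.0825 rad, φ₂ = 0.8392 rad, and Δλ = 2.2722 rad.
Haversine: a = sin²(Δφ/2) + cos φ₁ cos φ₂ sin²(Δλ/2) = 0.6718 + (0.4692)(0.6681)(0.8227) = 0.92969.
Central angle c = 2·arcsin(√a) = 2.60485 rad.
So the angular separation is 149.2°.

149.2°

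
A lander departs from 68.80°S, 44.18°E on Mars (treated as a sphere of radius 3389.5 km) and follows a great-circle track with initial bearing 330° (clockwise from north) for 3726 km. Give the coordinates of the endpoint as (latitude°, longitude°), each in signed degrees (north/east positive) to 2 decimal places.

-8.31°, 17.43°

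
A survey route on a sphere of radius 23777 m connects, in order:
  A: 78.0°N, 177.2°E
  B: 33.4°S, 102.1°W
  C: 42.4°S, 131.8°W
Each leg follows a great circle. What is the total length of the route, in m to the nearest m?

60438 m

Leg A→B: central angle 2.1064 rad, distance 50085.0 m.
Leg B→C: central angle 0.4354 rad, distance 10352.6 m.
Total: 50085.0 + 10352.6 ≈ 60438 m.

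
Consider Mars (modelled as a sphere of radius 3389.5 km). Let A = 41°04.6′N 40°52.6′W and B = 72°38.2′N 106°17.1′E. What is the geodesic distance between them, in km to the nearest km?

In radians: φ₁ = 0.7169, φ₂ = 1.2677, Δλ = 147.162° = 2.5685 rad.
Haversine: a = sin²(Δφ/2) + cos φ₁ cos φ₂ sin²(Δλ/2) = 0.0740 + (0.7538)(0.2984)(0.9201) = 0.28095.
Central angle c = 2·arcsin(√a) = 1.11730 rad.
Distance = R·c = 3389.5 × 1.1173 ≈ 3787 km.

3787 km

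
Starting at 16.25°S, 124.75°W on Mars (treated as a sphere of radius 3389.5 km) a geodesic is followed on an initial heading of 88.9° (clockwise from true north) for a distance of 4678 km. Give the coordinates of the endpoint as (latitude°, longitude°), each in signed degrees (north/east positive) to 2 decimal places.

-2.00°, -45.55°

Angular distance δ = d/R = 4678/3389.5 = 1.38014 rad; initial bearing θ = 1.5516 rad.
sin φ₂ = sin φ₁ cos δ + cos φ₁ sin δ cos θ = (-0.2798)(0.1895) + (0.9600)(0.9819)(0.0192) = -0.0349, so φ₂ = -2.00°.
Δλ = atan2(sin θ sin δ cos φ₁, cos δ − sin φ₁ sin φ₂) = atan2(0.9425, 0.1797) = 79.204°.
λ₂ = -124.750° + 79.204° = -45.55°.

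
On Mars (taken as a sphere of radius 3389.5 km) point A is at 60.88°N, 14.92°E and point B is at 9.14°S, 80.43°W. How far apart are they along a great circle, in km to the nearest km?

5950 km

Let φ₁ = 1.0626 rad, φ₂ = -0.1595 rad, and Δλ = -1.6642 rad.
Haversine: a = sin²(Δφ/2) + cos φ₁ cos φ₂ sin²(Δλ/2) = 0.3292 + (0.4866)(0.9873)(0.5466) = 0.59178.
Central angle c = 2·arcsin(√a) = 1.75541 rad.
Distance = R·c = 3389.5 × 1.7554 ≈ 5950 km.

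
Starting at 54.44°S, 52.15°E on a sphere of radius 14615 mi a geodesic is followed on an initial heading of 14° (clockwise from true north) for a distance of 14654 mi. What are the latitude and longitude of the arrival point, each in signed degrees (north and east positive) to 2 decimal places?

Angular distance δ = d/R = 14654/14615 = 1.00267 rad; initial bearing θ = 0.2443 rad.
sin φ₂ = sin φ₁ cos δ + cos φ₁ sin δ cos θ = (-0.8135)(0.5381) + (0.5816)(0.8429)(0.9703) = 0.0379, so φ₂ = 2.17°.
Δλ = atan2(sin θ sin δ cos φ₁, cos δ − sin φ₁ sin φ₂) = atan2(0.1186, 0.5689) = 11.775°.
λ₂ = 52.150° + 11.775° = 63.92°.

2.17°, 63.92°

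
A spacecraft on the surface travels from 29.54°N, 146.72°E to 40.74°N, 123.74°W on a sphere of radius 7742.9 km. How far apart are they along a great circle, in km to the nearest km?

9583 km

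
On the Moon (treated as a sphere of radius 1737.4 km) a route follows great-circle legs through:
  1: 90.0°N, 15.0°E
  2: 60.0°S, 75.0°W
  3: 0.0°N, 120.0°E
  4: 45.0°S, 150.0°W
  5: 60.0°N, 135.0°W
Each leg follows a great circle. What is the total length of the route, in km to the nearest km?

14088 km

Leg 1→2: central angle 2.6180 rad, distance 4548.5 km.
Leg 2→3: central angle 2.0748 rad, distance 3604.8 km.
Leg 3→4: central angle 1.5708 rad, distance 2729.1 km.
Leg 4→5: central angle 1.8451 rad, distance 3205.7 km.
Total: 4548.5 + 3604.8 + 2729.1 + 3205.7 ≈ 14088 km.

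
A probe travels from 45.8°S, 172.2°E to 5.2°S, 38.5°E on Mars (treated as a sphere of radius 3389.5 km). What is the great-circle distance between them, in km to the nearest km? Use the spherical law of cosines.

6774 km

In radians: φ₁ = -0.7994, φ₂ = -0.0908, Δλ = -133.700° = -2.3335 rad.
cos c = sin φ₁ sin φ₂ + cos φ₁ cos φ₂ cos Δλ = (-0.7169)(-0.0906) + (0.6972)(0.9959)(-0.6909) = -0.41470,
so c = arccos(-0.41470) = 1.99841 rad.
Distance = R·c = 3389.5 × 1.9984 ≈ 6774 km.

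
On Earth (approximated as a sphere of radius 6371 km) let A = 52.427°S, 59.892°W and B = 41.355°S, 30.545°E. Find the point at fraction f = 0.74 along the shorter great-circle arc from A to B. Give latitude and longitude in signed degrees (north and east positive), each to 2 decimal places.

The central angle between A and B is δ = 1.0237 rad.
With f = 0.74, the slerp weights are sin((1−f)δ)/sin δ = 0.3080 and sin(fδ)/sin δ = 0.8046.
Weighted sum of the unit vectors: (0.3080)·(0.3059,-0.5275,-0.7926) + (0.8046)·(0.6465,0.3815,-0.6607) = (0.6143, 0.1445, -0.7757).
Converting back: φ = atan2(z, √(x²+y²)) = -50.87°, λ = atan2(y, x) = 13.23°.

-50.87°, 13.23°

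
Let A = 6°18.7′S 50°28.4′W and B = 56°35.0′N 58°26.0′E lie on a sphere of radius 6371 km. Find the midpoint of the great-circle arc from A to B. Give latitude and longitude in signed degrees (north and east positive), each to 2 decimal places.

The central angle between A and B is δ = 1.8433 rad.
With f = 0.5, the slerp weights are sin((1−f)δ)/sin δ = 0.8271 and sin(fδ)/sin δ = 0.8271.
Weighted sum of the unit vectors: (0.8271)·(0.6326,-0.7667,-0.1099) + (0.8271)·(0.2883,0.4692,0.8347) = (0.7617, -0.2460, 0.5995).
Converting back: φ = atan2(z, √(x²+y²)) = 36.83°, λ = atan2(y, x) = -17.90°.

36.83°, -17.90°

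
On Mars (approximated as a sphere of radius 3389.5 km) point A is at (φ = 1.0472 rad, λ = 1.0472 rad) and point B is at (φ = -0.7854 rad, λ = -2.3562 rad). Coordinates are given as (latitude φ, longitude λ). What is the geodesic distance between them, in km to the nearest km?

9615 km

With latitudes φ₁ = 60.000°, φ₂ = -45.000° and longitude difference Δλ = 165.000°:
Haversine: a = sin²(Δφ/2) + cos φ₁ cos φ₂ sin²(Δλ/2) = 0.6294 + (0.5000)(0.7071)(0.9830) = 0.97694.
Central angle c = 2·arcsin(√a) = 2.83670 rad.
Distance = R·c = 3389.5 × 2.8367 ≈ 9615 km.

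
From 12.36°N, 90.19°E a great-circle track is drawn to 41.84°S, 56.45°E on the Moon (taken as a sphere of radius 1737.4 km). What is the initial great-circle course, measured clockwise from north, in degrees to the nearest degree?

With φ₁ = 0.2157, φ₂ = -0.7302, Δλ = -0.5889 rad, the forward-azimuth formula gives
θ = atan2( sin Δλ cos φ₂ , cos φ₁ sin φ₂ − sin φ₁ cos φ₂ cos Δλ ) = atan2(-0.4138, -0.7842) = -152.18°.
Adding 360° brings this into [0°, 360°): 208°.

208°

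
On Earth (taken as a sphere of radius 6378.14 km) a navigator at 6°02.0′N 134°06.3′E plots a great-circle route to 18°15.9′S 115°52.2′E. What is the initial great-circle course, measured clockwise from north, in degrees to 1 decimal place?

Δλ = -18.235° = -0.3183 rad.
y = sin Δλ · cos φ₂ = (-0.3129)(0.9496) = -0.2971
x = cos φ₁ sin φ₂ − sin φ₁ cos φ₂ cos Δλ = (0.9945)(-0.3134) − (0.1051)(0.9496)(0.9498) = -0.4065
θ = atan2(y, x) = -143.83°; adding 360° gives 216.2°.

216.2°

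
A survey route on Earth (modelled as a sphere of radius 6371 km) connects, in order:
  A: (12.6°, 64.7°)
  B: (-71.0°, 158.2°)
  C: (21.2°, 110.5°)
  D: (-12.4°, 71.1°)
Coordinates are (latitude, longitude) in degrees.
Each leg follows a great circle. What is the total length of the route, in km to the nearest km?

28043 km

Leg A→B: central angle 1.7984 rad, distance 11457.7 km.
Leg B→C: central angle 1.7089 rad, distance 10887.2 km.
Leg C→D: central angle 0.8944 rad, distance 5698.3 km.
Total: 11457.7 + 10887.2 + 5698.3 ≈ 28043 km.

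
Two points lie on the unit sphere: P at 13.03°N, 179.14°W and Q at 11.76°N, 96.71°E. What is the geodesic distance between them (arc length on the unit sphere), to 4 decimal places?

In radians: φ₁ = 0.2274, φ₂ = 0.2053, Δλ = -84.150° = -1.4687 rad.
cos c = sin φ₁ sin φ₂ + cos φ₁ cos φ₂ cos Δλ = (0.2255)(0.2038) + (0.9743)(0.9790)(0.1019) = 0.14317,
so c = arccos(0.14317) = 1.42714 rad.
On the unit sphere the arc length equals the central angle: 1.4271.

1.4271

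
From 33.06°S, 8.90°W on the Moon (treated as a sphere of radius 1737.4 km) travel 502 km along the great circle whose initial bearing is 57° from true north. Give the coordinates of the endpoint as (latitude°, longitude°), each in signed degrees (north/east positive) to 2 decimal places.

Angular distance δ = d/R = 502/1737.4 = 0.28894 rad; initial bearing θ = 0.9948 rad.
sin φ₂ = sin φ₁ cos δ + cos φ₁ sin δ cos θ = (-0.5455)(0.9585) + (0.8381)(0.2849)(0.5446) = -0.3928, so φ₂ = -23.13°.
Δλ = atan2(sin θ sin δ cos φ₁, cos δ − sin φ₁ sin φ₂) = atan2(0.2003, 0.7442) = 15.062°.
λ₂ = -8.900° + 15.062° = 6.16°.

-23.13°, 6.16°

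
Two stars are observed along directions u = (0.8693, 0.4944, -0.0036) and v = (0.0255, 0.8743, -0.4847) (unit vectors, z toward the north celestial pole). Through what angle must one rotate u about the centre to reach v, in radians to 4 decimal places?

u·v = 0.4562; |u| = 1.0001, |v| = 1.0000.
cos θ = (u·v)/(|u||v|) = 0.4561, so θ = 1.0971 rad.

1.0971 rad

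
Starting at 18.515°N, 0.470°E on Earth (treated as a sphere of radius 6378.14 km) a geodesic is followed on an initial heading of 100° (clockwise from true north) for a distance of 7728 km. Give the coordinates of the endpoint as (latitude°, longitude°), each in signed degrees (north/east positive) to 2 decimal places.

-2.44°, 67.81°

Angular distance δ = d/R = 7728/6378.14 = 1.21164 rad; initial bearing θ = 1.7453 rad.
sin φ₂ = sin φ₁ cos δ + cos φ₁ sin δ cos θ = (0.3176)(0.3515) + (0.9482)(0.9362)(-0.1736) = -0.0425, so φ₂ = -2.44°.
Δλ = atan2(sin θ sin δ cos φ₁, cos δ − sin φ₁ sin φ₂) = atan2(0.8742, 0.3650) = 67.340°.
λ₂ = 0.470° + 67.340° = 67.81°.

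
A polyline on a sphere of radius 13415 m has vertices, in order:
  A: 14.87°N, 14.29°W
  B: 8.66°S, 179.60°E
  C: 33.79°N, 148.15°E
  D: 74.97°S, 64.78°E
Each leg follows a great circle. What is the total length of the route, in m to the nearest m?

79082 m

Leg A→B: central angle 2.8808 rad, distance 38646.2 m.
Leg B→C: central angle 0.9057 rad, distance 12149.4 m.
Leg C→D: central angle 2.1086 rad, distance 28286.7 m.
Total: 38646.2 + 12149.4 + 28286.7 ≈ 79082 m.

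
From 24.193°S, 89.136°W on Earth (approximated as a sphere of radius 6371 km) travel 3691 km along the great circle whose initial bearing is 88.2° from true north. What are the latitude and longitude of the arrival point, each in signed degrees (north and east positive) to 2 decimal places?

-19.10°, -53.75°

Angular distance δ = d/R = 3691/6371 = 0.57934 rad; initial bearing θ = 1.5394 rad.
sin φ₂ = sin φ₁ cos δ + cos φ₁ sin δ cos θ = (-0.4098)(0.8368) + (0.9122)(0.5475)(0.0314) = -0.3273, so φ₂ = -19.10°.
Δλ = atan2(sin θ sin δ cos φ₁, cos δ − sin φ₁ sin φ₂) = atan2(0.4991, 0.7027) = 35.387°.
λ₂ = -89.136° + 35.387° = -53.75°.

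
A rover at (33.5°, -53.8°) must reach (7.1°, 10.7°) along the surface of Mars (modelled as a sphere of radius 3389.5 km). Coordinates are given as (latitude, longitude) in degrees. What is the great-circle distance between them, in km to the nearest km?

3838 km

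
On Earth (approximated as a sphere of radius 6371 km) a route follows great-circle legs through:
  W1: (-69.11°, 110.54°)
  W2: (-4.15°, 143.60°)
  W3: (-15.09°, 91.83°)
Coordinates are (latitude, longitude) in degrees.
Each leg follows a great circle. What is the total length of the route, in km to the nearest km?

Leg W1→W2: central angle 1.1964 rad, distance 7622.5 km.
Leg W2→W3: central angle 0.9087 rad, distance 5789.5 km.
Total: 7622.5 + 5789.5 ≈ 13412 km.

13412 km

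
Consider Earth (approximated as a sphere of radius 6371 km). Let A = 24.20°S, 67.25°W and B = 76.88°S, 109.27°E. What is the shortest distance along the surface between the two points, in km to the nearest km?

Let φ₁ = -0.4224 rad, φ₂ = -1.3418 rad, and Δλ = 3.0809 rad.
cos c = sin φ₁ sin φ₂ + cos φ₁ cos φ₂ cos Δλ = (-0.4099)(-0.9739) + (0.9121)(0.2270)(-0.9982) = 0.19256,
so c = arccos(0.19256) = 1.37702 rad.
Distance = R·c = 6371 × 1.3770 ≈ 8773 km.

8773 km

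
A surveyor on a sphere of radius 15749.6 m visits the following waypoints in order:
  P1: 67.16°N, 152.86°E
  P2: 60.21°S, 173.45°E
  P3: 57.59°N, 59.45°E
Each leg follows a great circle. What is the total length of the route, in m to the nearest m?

Leg P1→P2: central angle 2.2386 rad, distance 35257.4 m.
Leg P2→P3: central angle 2.5699 rad, distance 40474.7 m.
Total: 35257.4 + 40474.7 ≈ 75732 m.

75732 m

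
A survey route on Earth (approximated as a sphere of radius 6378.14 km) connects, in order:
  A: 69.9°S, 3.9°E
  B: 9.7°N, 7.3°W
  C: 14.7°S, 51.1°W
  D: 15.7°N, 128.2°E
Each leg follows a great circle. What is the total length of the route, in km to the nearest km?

Leg A→B: central angle 1.3958 rad, distance 8902.8 km.
Leg B→C: central angle 0.8693 rad, distance 5544.2 km.
Leg C→D: central angle 3.1205 rad, distance 19903.2 km.
Total: 8902.8 + 5544.2 + 19903.2 ≈ 34350 km.

34350 km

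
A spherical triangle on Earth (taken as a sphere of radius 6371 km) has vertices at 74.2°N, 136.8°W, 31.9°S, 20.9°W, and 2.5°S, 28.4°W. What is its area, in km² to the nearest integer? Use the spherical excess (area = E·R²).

Side lengths (central angles): a = 0.5277, b = 1.6990, c = 2.2262 rad; semiperimeter s = 2.2264.
By l'Huilier's theorem, tan(E/4) = √[tan(s/2) tan((s−a)/2) tan((s−b)/2) tan((s−c)/2)], giving spherical excess E = 0.0369 rad.
Area = E·R² = 0.0369 × (6371)² ≈ 1498683 km².

1498683 km²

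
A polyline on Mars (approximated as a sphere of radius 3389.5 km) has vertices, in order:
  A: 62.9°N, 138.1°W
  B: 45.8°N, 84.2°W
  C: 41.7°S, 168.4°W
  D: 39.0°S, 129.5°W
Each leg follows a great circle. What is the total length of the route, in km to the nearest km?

10589 km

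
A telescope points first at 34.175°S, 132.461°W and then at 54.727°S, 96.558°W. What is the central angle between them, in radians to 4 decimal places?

With latitudes φ₁ = -34.175°, φ₂ = -54.727° and longitude difference Δλ = 35.903°:
cos c = sin φ₁ sin φ₂ + cos φ₁ cos φ₂ cos Δλ = (-0.5617)(-0.8164) + (0.8273)(0.5775)(0.8100) = 0.84559,
so c = arccos(0.84559) = 0.56314 rad.
So the angular separation is 0.5631 rad.

0.5631 rad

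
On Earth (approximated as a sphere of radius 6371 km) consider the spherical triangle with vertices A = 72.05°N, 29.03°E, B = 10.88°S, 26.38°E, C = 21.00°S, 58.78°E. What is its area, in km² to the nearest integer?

Side lengths (central angles): a = 0.5703, b = 1.6621, c = 1.4477 rad; semiperimeter s = 1.8401.
By l'Huilier's theorem, tan(E/4) = √[tan(s/2) tan((s−a)/2) tan((s−b)/2) tan((s−c)/2)], giving spherical excess E = 0.5209 rad.
Area = E·R² = 0.5209 × (6371)² ≈ 21144873 km².

21144873 km²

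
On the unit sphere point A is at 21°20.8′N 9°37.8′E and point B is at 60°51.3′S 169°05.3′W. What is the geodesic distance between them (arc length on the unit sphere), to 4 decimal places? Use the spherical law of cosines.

With latitudes φ₁ = 21.347°, φ₂ = -60.855° and longitude difference Δλ = -178.718°:
cos c = sin φ₁ sin φ₂ + cos φ₁ cos φ₂ cos Δλ = (0.3640)(-0.8734) + (0.9314)(0.4870)(-0.9997) = -0.77142,
so c = arccos(-0.77142) = 2.45186 rad.
On the unit sphere the arc length equals the central angle: 2.4519.

2.4519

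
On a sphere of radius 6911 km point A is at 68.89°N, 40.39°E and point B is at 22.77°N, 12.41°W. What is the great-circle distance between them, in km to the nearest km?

In radians: φ₁ = 1.2024, φ₂ = 0.3974, Δλ = -52.800° = -0.9215 rad.
cos c = sin φ₁ sin φ₂ + cos φ₁ cos φ₂ cos Δλ = (0.9329)(0.3870) + (0.3602)(0.9221)(0.6046) = 0.56184,
so c = arccos(0.56184) = 0.97419 rad.
Distance = R·c = 6911 × 0.9742 ≈ 6733 km.

6733 km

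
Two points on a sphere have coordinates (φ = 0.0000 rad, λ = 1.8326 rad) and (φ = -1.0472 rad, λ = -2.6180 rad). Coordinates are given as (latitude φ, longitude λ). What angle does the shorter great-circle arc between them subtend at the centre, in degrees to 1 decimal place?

In radians: φ₁ = 0.0000, φ₂ = -1.0472, Δλ = 104.999° = 1.8326 rad.
cos c = sin φ₁ sin φ₂ + cos φ₁ cos φ₂ cos Δλ = (0.0000)(-0.8660) + (1.0000)(0.5000)(-0.2588) = -0.12940,
so c = arccos(-0.12940) = 1.70056 rad.
So the angular separation is 97.4°.

97.4°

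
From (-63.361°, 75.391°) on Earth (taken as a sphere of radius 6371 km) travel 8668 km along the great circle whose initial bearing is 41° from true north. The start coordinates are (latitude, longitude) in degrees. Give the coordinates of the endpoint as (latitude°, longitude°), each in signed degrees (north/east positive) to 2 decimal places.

8.30°, 115.81°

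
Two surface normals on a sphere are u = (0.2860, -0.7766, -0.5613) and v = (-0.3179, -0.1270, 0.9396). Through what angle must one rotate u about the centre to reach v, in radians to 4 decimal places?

u·v = -0.5197; |u| = 1.0000, |v| = 1.0000.
cos θ = (u·v)/(|u||v|) = -0.5197, so θ = 2.1173 rad.

2.1173 rad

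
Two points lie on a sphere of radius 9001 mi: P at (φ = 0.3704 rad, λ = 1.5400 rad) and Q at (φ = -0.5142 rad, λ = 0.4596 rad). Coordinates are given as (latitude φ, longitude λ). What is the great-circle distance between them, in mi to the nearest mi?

12288 mi

In radians: φ₁ = 0.3704, φ₂ = -0.5142, Δλ = -61.902° = -1.0804 rad.
Haversine: a = sin²(Δφ/2) + cos φ₁ cos φ₂ sin²(Δλ/2) = 0.1832 + (0.9322)(0.8707)(0.2645) = 0.39789.
Central angle c = 2·arcsin(√a) = 1.36513 rad.
Distance = R·c = 9001 × 1.3651 ≈ 12288 mi.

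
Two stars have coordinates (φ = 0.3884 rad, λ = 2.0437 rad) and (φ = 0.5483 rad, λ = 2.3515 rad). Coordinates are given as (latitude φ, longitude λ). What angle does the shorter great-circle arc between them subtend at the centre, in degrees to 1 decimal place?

18.2°

In radians: φ₁ = 0.3884, φ₂ = 0.5483, Δλ = 17.636° = 0.3078 rad.
cos c = sin φ₁ sin φ₂ + cos φ₁ cos φ₂ cos Δλ = (0.3787)(0.5212) + (0.9255)(0.8534)(0.9530) = 0.95012,
so c = arccos(0.95012) = 0.31717 rad.
So the angular separation is 18.2°.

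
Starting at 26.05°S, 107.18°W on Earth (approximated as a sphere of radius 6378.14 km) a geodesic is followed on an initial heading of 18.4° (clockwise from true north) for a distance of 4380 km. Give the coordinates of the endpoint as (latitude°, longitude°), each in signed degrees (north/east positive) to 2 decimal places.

11.59°, -95.39°

Angular distance δ = d/R = 4380/6378.14 = 0.68672 rad; initial bearing θ = 0.3211 rad.
sin φ₂ = sin φ₁ cos δ + cos φ₁ sin δ cos θ = (-0.4392)(0.7733) + (0.8984)(0.6340)(0.9489) = 0.2009, so φ₂ = 11.59°.
Δλ = atan2(sin θ sin δ cos φ₁, cos δ − sin φ₁ sin φ₂) = atan2(0.1798, 0.8615) = 11.788°.
λ₂ = -107.180° + 11.788° = -95.39°.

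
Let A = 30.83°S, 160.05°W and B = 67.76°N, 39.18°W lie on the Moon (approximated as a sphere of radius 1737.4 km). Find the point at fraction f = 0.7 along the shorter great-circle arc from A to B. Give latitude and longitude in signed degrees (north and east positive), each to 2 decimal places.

51.82°, -116.84°

The central angle between A and B is δ = 2.2668 rad.
With f = 0.7, the slerp weights are sin((1−f)δ)/sin δ = 0.8194 and sin(fδ)/sin δ = 1.3029.
Weighted sum of the unit vectors: (0.8194)·(-0.8072,-0.2930,-0.5125) + (1.3029)·(0.2934,-0.2391,0.9256) = (-0.2791, -0.5516, 0.7860).
Converting back: φ = atan2(z, √(x²+y²)) = 51.82°, λ = atan2(y, x) = -116.84°.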